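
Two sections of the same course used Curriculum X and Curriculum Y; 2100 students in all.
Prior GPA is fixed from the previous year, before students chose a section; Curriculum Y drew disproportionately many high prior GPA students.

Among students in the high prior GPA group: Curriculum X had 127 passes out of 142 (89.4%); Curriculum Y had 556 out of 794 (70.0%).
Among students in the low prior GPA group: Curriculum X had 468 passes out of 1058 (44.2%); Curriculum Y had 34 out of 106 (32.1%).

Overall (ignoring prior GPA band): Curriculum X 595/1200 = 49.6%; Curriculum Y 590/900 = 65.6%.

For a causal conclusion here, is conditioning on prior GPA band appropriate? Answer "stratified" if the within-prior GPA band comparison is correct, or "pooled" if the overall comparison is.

stratified

Prior GPA band differs across teaching methods for reasons unrelated to any effect of the teaching method itself, and it separately predicts the outcome — a classic confounder. We must compare within prior GPA band levels.
Within each level — high prior GPA: 89.4% vs 70.0%; low prior GPA: 44.2% vs 32.1% — Curriculum X is higher every time.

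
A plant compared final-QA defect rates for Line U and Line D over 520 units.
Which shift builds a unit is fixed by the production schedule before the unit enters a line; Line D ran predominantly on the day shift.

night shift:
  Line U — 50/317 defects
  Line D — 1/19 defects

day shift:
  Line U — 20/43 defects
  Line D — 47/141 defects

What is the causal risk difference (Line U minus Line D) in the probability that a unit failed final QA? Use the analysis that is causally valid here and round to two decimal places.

Nothing the line does changes shift; the imbalance is an allocation artefact. With shift also predicting the outcome, the pooled figure is confounded, and the within-stratum comparison is the causal one.
Adjusting over the population distribution of shift: 0.646·(0.158−0.053) + 0.354·(0.465−0.333) = +0.115.

+0.11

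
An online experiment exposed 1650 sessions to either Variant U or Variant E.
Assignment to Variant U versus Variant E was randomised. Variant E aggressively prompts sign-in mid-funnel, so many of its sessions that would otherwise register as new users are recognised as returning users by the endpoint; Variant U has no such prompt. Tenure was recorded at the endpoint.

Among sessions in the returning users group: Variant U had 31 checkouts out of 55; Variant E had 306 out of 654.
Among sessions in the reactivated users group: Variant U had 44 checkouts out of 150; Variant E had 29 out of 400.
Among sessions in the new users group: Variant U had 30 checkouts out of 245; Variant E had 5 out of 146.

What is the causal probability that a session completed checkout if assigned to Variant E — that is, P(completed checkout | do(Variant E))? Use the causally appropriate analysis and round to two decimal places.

Stratifying would compare variants among sessions the variants themselves sorted into user tenure groups — a form of selection on an intermediate. The unconditioned pooled rates give the total causal effect.
So P(outcome | do(Variant E)) is just the pooled rate for Variant E: 340/1200 = 0.283.

0.28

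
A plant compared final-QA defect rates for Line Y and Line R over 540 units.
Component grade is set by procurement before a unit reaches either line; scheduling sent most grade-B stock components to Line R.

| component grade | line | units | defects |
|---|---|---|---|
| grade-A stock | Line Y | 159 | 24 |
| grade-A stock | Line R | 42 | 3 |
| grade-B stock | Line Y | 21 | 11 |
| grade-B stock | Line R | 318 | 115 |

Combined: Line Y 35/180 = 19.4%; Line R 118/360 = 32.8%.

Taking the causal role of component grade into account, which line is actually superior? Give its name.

Line R

Since component grade is a pre-existing factor (not a product of the line) and it affects the outcome on its own, it is a confounder. The stratified rates, not the pooled rate, identify the causal effect.
Within each level — grade-A stock: 15.1% vs 7.1%; grade-B stock: 52.4% vs 36.2% — Line R is lower every time.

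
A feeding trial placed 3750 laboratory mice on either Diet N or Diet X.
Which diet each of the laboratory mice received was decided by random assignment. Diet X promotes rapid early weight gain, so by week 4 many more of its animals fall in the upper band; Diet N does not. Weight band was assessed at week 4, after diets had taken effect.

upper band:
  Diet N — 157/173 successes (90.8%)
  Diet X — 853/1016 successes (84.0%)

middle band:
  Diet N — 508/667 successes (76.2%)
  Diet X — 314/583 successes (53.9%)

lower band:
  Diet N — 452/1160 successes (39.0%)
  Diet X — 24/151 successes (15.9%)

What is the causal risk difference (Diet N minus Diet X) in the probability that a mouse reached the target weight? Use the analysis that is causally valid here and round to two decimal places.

-0.12

The stratified and pooled comparisons disagree (Diet N wins within each week-4 weight band; Diet X wins overall), so the answer turns on the causal role of week-4 weight band.
Because the diet influences week-4 weight band, week-4 weight band is a post-treatment mediator, not a confounder. Stratifying on it would bias the estimate; the causal effect is the crude pooled difference.
The causal difference is the pooled difference: 0.558 − 0.681 = -0.122.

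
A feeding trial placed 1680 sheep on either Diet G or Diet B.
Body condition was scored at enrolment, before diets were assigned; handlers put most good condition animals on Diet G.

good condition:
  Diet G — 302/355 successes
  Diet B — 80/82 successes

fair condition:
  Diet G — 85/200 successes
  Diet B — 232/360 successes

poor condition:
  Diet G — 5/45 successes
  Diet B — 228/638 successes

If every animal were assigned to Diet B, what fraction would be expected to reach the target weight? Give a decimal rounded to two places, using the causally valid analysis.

0.61

Starting body condition is set before the diet has any effect — it is not caused by the diet — and it independently drives the outcome. That makes it a confounder, so the causal comparison is within starting body condition levels.
Standardising Diet B to the population starting body condition mix: 0.260·80/82 + 0.333·232/360 + 0.407·228/638 = 0.614.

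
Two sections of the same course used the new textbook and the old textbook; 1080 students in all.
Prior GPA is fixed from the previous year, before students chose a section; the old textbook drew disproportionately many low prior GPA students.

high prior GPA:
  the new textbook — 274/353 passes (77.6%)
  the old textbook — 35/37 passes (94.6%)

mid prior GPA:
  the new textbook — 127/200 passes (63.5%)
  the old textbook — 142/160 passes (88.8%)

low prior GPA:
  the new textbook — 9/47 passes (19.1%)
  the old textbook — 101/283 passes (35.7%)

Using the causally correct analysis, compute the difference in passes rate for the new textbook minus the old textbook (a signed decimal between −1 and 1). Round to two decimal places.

Prior GPA band satisfies the back-door criterion: it is not a descendant of the teaching method, and it blocks the spurious path from teaching method to outcome. Adjusting for it (i.e., using the within-prior GPA band rates) gives the causal effect.
Adjusting over the population distribution of prior GPA band: 0.361·(0.776−0.946) + 0.333·(0.635−0.887) + 0.306·(0.191−0.357) = -0.196.

-0.20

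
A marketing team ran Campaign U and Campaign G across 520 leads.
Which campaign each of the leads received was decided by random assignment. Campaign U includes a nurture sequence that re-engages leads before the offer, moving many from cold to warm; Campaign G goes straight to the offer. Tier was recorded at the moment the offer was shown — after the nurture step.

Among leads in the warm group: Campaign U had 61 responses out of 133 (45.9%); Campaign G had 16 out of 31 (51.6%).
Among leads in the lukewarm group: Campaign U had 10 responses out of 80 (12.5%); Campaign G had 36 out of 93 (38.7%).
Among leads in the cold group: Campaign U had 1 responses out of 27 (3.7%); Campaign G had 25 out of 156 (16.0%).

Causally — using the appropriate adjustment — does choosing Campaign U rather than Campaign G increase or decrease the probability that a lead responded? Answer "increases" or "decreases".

Engagement tier lies on the pathway campaign → engagement tier → outcome, so adjusting for it blocks the indirect effect. For the total causal effect of campaign, use the unadjusted pooled rates.
Pooled: Campaign U 30.0% vs Campaign G 27.5%; Campaign U is higher overall.

increases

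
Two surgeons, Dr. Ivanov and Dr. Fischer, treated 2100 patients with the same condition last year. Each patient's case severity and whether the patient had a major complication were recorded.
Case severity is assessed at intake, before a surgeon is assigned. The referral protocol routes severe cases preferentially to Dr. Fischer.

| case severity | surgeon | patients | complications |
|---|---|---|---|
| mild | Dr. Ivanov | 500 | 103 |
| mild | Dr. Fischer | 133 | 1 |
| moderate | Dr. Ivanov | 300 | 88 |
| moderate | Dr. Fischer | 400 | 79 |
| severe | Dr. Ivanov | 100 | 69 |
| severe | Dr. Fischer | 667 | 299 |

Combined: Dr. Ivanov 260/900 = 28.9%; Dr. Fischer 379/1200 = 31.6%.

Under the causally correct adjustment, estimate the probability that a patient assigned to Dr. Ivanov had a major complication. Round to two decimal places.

0.41

Dr. Fischer is lower inside every case severity stratum but Dr. Ivanov is lower in aggregate. Whether to stratify depends on how case severity relates to the surgeon.
The imbalance in case severity arose from how patients were allocated, not from anything the surgeon did; and case severity independently affects the outcome. The pooled gap is confounded — condition on case severity.
Standardising Dr. Ivanov to the population case severity mix: 0.301·103/500 + 0.333·88/300 + 0.365·69/100 = 0.412.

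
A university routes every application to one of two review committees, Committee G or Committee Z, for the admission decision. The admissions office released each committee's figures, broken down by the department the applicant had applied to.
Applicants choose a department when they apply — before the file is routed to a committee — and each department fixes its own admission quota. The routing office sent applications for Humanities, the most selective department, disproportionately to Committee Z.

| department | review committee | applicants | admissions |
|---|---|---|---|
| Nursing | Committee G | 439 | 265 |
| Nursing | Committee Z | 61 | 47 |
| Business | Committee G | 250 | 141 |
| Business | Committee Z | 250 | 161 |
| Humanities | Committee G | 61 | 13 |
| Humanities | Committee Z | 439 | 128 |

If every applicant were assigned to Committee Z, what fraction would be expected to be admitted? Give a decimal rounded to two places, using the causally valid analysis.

0.57

Department satisfies the back-door criterion: it is not a descendant of the review committee, and it blocks the spurious path from review committee to outcome. Adjusting for it (i.e., using the within-department rates) gives the causal effect.
Standardising Committee Z to the population department mix: 0.333·47/61 + 0.333·161/250 + 0.333·128/439 = 0.569.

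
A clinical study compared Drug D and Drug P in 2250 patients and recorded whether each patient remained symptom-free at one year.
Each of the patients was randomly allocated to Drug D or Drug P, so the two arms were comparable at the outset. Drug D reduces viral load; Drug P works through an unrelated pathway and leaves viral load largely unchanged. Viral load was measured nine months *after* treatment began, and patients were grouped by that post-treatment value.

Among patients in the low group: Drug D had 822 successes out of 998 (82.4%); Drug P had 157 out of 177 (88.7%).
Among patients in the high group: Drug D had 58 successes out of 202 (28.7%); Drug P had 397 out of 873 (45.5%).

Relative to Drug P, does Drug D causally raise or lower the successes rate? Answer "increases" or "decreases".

increases

Viral load here is a post-treatment variable shaped by the drug; conditioning on it would introduce bias rather than remove it. The overall comparison is the causal one.
Pooled: Drug D 73.3% vs Drug P 52.8%; Drug D is higher overall.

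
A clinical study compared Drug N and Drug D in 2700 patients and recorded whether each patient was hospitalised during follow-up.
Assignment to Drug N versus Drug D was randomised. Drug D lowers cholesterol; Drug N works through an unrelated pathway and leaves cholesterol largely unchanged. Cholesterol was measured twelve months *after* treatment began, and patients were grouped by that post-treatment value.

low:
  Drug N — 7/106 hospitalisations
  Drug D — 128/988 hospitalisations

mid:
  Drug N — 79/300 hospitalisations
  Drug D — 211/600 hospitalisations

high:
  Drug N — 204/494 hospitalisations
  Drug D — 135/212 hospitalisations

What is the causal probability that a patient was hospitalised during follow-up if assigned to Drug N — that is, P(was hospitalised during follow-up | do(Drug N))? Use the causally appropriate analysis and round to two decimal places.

Cholesterol is downstream of the drug. One should not condition on a consequence of treatment, so the overall rates are the right comparison.
So P(outcome | do(Drug N)) is just the pooled rate for Drug N: 290/900 = 0.322.

0.32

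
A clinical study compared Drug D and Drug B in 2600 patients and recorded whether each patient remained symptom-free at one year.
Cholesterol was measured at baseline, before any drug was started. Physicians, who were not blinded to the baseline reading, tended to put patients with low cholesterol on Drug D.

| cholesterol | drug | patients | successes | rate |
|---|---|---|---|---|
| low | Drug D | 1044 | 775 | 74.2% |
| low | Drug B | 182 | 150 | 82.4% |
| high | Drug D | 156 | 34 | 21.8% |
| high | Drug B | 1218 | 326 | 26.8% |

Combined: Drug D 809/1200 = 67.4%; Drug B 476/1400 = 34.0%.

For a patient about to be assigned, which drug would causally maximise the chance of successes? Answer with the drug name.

Cholesterol satisfies the back-door criterion: it is not a descendant of the drug, and it blocks the spurious path from drug to outcome. Adjusting for it (i.e., using the within-cholesterol rates) gives the causal effect.
Within each level — low: 74.2% vs 82.4%; high: 21.8% vs 26.8% — Drug B is higher every time.

Drug B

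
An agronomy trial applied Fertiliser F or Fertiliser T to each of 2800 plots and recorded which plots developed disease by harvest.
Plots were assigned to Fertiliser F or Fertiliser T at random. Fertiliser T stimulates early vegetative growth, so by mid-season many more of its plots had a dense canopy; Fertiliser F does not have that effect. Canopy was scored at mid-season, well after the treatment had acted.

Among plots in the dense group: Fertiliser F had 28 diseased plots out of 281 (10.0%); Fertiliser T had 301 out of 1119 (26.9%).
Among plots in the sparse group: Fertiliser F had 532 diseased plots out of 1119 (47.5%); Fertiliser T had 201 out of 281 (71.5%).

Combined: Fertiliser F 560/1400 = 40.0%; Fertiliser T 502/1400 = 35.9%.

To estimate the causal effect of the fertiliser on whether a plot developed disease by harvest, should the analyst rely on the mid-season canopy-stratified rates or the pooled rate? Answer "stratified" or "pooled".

Fertiliser F is lower inside every mid-season canopy stratum but Fertiliser T is lower in aggregate. Whether to stratify depends on how mid-season canopy relates to the fertiliser.
Because the fertiliser influences mid-season canopy, mid-season canopy is a post-treatment mediator, not a confounder. Stratifying on it would bias the estimate; the causal effect is the crude pooled difference.
Pooled: Fertiliser F 40.0% vs Fertiliser T 35.9%; Fertiliser T is lower overall.

pooled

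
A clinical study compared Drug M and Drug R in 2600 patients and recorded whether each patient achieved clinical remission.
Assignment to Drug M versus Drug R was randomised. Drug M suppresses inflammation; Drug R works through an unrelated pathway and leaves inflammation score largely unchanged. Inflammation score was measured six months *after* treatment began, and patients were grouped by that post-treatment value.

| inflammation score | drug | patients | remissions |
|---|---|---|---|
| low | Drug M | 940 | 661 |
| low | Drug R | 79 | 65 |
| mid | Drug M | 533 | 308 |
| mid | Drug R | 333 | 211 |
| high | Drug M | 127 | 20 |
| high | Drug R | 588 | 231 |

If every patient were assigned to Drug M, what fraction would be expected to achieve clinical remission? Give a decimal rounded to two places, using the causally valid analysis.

Inflammation score here is a post-treatment variable shaped by the drug; conditioning on it would introduce bias rather than remove it. The overall comparison is the causal one.
So P(outcome | do(Drug M)) is just the pooled rate for Drug M: 989/1600 = 0.618.

0.62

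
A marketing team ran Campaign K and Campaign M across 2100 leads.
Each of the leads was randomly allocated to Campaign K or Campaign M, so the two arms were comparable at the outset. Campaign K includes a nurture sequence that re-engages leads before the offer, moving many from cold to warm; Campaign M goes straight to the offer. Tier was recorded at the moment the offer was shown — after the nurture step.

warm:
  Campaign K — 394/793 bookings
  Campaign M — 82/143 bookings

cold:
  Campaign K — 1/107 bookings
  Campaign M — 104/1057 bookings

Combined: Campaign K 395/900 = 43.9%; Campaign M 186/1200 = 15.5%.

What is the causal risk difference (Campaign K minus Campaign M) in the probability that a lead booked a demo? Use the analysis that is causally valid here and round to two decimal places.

Stratifying would compare campaigns among leads the campaigns themselves sorted into engagement tier groups — a form of selection on an intermediate. The unconditioned pooled rates give the total causal effect.
The causal difference is the pooled difference: 0.439 − 0.155 = +0.284.

+0.28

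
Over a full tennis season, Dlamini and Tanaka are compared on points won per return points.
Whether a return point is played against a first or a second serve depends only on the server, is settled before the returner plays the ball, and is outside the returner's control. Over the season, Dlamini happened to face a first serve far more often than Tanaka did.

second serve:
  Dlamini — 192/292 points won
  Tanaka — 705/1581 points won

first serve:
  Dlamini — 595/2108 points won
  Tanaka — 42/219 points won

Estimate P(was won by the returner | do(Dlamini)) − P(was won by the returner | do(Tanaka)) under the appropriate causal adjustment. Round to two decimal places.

Serve type differs across players for reasons unrelated to any effect of the player itself, and it separately predicts the outcome — a classic confounder. We must compare within serve type levels.
Adjusting over the population distribution of serve type: 0.446·(0.658−0.446) + 0.554·(0.282−0.192) = +0.144.

+0.14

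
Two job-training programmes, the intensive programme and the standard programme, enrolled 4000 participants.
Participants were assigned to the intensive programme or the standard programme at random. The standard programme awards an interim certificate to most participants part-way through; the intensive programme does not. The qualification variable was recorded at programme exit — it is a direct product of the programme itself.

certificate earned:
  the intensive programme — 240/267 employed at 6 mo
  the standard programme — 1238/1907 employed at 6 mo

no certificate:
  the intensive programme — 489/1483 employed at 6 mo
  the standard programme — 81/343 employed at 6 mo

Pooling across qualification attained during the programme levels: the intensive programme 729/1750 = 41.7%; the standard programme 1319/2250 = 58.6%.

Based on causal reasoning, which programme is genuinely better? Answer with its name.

Qualification attained during the programme is recorded after the programme and is itself shifted by it — it sits on the causal path from programme to outcome. Conditioning on a mediator would strip out part of the effect we want; the pooled comparison gives the total causal effect.
Pooled: the intensive programme 41.7% vs the standard programme 58.6%; the standard programme is higher overall.

the standard programme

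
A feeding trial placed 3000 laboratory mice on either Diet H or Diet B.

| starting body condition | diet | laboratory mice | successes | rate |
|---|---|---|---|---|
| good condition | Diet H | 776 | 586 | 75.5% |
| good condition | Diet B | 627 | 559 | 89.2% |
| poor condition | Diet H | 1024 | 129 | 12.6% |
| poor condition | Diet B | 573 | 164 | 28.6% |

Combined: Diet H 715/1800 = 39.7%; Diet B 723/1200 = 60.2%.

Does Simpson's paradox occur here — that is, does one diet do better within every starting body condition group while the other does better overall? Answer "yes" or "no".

no

Within each starting body condition level (good condition 75.5% vs 89.2%; poor condition 12.6% vs 28.6%), Diet B has the higher rate every time. Pooled: 39.7% vs 60.2% — Diet B has the higher rate overall. They agree.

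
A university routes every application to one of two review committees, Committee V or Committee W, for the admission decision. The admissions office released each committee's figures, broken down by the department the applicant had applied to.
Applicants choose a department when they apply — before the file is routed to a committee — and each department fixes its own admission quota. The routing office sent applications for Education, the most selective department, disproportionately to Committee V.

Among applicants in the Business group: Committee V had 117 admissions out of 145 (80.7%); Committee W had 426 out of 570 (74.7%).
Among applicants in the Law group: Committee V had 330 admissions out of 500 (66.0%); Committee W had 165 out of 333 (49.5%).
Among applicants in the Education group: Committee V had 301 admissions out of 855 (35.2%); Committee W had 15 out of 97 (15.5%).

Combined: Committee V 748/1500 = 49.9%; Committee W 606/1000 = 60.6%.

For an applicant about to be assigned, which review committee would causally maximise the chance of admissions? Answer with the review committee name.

Committee V

Committee V is higher inside every department stratum but Committee W is higher in aggregate. Whether to stratify depends on how department relates to the review committee.
Department satisfies the back-door criterion: it is not a descendant of the review committee, and it blocks the spurious path from review committee to outcome. Adjusting for it (i.e., using the within-department rates) gives the causal effect.
Within each level — Business: 80.7% vs 74.7%; Law: 66.0% vs 49.5%; Education: 35.2% vs 15.5% — Committee V is higher every time.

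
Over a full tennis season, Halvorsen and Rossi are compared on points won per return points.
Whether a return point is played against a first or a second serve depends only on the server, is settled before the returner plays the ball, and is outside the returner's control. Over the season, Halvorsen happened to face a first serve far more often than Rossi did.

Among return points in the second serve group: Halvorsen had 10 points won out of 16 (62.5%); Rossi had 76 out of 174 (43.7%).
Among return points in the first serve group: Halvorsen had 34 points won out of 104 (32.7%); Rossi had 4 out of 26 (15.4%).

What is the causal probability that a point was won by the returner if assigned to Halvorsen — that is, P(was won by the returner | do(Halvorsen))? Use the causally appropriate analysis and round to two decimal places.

Nothing the player does changes serve type; the imbalance is an allocation artefact. With serve type also predicting the outcome, the pooled figure is confounded, and the within-stratum comparison is the causal one.
Standardising Halvorsen to the population serve type mix: 0.594·10/16 + 0.406·34/104 = 0.504.

0.50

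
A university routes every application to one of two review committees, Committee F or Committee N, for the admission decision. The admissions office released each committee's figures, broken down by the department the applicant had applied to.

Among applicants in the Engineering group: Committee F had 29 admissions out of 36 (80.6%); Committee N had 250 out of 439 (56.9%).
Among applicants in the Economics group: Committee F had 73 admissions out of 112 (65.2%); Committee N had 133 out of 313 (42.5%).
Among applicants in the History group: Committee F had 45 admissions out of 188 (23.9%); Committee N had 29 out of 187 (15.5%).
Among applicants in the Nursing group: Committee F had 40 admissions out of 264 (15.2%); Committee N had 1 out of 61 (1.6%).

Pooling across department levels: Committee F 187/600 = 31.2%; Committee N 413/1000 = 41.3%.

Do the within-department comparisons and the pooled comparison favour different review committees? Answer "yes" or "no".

yes

Within each department level (Engineering 80.6% vs 56.9%; Economics 65.2% vs 42.5%; History 23.9% vs 15.5%; Nursing 15.2% vs 1.6%), Committee F has the higher rate every time. Pooled: 31.2% vs 41.3% — Committee N has the higher rate overall. The two comparisons disagree.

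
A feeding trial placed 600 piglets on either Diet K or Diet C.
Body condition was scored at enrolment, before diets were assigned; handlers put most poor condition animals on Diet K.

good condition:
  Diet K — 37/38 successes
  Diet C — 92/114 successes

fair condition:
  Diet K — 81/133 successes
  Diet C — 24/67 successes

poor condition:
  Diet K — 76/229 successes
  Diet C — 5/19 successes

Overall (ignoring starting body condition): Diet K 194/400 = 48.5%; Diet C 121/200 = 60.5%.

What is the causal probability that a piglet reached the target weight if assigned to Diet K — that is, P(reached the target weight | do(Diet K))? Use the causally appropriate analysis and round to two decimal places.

Starting body condition is set before the diet has any effect — it is not caused by the diet — and it independently drives the outcome. That makes it a confounder, so the causal comparison is within starting body condition levels.
Standardising Diet K to the population starting body condition mix: 0.253·37/38 + 0.333·81/133 + 0.413·76/229 = 0.587.

0.59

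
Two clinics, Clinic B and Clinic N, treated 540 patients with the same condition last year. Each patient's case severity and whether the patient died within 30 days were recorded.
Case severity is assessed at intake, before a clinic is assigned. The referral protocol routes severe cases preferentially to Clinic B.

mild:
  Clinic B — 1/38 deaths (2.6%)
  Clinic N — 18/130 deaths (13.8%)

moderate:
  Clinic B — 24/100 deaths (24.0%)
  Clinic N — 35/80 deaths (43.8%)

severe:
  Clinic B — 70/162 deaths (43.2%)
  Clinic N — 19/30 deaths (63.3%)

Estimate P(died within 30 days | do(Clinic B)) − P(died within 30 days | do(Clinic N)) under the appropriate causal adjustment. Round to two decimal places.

Here case severity is a common cause — it drives both which clinic a case falls under and the outcome. The crude comparison mixes populations; the stratum-specific rates are the causally relevant ones.
Adjusting over the population distribution of case severity: 0.311·(0.026−0.138) + 0.333·(0.240−0.438) + 0.356·(0.432−0.633) = -0.172.

-0.17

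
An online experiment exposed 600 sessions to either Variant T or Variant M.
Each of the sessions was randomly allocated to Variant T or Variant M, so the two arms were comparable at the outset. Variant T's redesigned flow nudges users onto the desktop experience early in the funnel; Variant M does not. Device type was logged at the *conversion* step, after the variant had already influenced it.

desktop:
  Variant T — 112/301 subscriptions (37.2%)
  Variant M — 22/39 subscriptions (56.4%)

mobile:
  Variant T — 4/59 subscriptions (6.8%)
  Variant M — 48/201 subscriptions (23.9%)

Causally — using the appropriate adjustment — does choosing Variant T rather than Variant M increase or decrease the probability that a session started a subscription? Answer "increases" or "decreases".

Stratifying would compare variants among sessions the variants themselves sorted into device type groups — a form of selection on an intermediate. The unconditioned pooled rates give the total causal effect.
Pooled: Variant T 32.2% vs Variant M 29.2%; Variant T is higher overall.

increases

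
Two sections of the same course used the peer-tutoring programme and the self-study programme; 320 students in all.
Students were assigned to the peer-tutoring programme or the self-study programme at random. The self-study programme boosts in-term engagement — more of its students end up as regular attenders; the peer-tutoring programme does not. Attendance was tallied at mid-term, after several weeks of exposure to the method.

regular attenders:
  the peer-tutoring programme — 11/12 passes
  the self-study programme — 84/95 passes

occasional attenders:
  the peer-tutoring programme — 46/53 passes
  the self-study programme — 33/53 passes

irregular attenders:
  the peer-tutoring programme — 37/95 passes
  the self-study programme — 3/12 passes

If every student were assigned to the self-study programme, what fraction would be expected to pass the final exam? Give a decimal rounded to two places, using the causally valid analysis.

0.75

The distribution of mid-term attendance is itself part of what the teaching method does — it is an intermediate outcome. Holding it fixed would remove that part of the effect; the total effect is the pooled difference.
So P(outcome | do(the self-study programme)) is just the pooled rate for the self-study programme: 120/160 = 0.750.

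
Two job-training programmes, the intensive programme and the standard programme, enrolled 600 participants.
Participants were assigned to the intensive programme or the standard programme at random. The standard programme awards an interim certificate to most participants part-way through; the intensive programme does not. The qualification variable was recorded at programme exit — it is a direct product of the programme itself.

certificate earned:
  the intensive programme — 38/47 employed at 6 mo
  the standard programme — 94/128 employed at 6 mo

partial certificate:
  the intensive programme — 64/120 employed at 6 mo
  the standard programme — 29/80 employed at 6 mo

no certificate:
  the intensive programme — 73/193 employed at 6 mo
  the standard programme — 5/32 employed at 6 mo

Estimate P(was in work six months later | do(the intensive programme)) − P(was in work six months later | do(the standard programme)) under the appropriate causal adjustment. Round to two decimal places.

-0.05

Qualification attained during the programme is recorded after the programme and is itself shifted by it — it sits on the causal path from programme to outcome. Conditioning on a mediator would strip out part of the effect we want; the pooled comparison gives the total causal effect.
The causal difference is the pooled difference: 0.486 − 0.533 = -0.047.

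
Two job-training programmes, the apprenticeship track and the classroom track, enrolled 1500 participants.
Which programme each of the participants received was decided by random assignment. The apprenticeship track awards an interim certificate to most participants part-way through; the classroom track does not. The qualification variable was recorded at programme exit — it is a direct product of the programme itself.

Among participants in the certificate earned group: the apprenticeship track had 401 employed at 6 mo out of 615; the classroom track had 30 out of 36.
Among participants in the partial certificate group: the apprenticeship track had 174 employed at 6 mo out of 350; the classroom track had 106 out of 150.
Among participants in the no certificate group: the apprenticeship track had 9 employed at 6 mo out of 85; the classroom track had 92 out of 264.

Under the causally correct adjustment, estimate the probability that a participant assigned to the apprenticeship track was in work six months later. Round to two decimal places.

Qualification attained during the programme is downstream of the programme. One should not condition on a consequence of treatment, so the overall rates are the right comparison.
So P(outcome | do(the apprenticeship track)) is just the pooled rate for the apprenticeship track: 584/1050 = 0.556.

0.56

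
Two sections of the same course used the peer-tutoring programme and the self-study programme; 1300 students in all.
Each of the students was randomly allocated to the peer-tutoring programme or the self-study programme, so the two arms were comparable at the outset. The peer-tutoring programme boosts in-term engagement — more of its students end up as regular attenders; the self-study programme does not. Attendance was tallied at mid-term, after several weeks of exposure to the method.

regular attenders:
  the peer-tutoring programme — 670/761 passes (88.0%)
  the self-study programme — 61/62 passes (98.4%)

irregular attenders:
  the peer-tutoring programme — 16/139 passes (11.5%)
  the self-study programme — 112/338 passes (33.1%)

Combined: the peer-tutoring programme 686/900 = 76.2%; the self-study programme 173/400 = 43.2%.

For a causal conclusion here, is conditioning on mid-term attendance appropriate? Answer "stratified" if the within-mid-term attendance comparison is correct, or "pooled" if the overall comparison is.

pooled

Mid-term attendance is downstream of the teaching method. One should not condition on a consequence of treatment, so the overall rates are the right comparison.
Pooled: the peer-tutoring programme 76.2% vs the self-study programme 43.2%; the peer-tutoring programme is higher overall.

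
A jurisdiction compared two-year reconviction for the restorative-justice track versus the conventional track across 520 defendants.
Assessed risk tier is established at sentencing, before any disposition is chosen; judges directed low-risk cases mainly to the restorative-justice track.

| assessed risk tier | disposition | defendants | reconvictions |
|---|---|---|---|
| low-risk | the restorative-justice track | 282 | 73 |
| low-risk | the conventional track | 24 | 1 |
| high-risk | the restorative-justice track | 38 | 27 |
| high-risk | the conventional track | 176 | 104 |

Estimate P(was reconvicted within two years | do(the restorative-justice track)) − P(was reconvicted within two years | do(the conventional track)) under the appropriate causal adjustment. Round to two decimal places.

+0.18

Assessed risk tier differs across dispositions for reasons unrelated to any effect of the disposition itself, and it separately predicts the outcome — a classic confounder. We must compare within assessed risk tier levels.
Adjusting over the population distribution of assessed risk tier: 0.588·(0.259−0.042) + 0.412·(0.711−0.591) = +0.177.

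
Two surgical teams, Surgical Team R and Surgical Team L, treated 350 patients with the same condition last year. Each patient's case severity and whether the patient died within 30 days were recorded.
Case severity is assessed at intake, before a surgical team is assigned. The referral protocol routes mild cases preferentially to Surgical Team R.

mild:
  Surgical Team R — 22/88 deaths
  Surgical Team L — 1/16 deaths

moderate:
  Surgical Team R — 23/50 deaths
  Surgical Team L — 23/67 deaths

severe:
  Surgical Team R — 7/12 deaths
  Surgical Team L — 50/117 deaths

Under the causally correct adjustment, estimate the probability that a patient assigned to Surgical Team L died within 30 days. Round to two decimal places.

0.29

Nothing the surgical team does changes case severity; the imbalance is an allocation artefact. With case severity also predicting the outcome, the pooled figure is confounded, and the within-stratum comparison is the causal one.
Standardising Surgical Team L to the population case severity mix: 0.297·1/16 + 0.334·23/67 + 0.369·50/117 = 0.291.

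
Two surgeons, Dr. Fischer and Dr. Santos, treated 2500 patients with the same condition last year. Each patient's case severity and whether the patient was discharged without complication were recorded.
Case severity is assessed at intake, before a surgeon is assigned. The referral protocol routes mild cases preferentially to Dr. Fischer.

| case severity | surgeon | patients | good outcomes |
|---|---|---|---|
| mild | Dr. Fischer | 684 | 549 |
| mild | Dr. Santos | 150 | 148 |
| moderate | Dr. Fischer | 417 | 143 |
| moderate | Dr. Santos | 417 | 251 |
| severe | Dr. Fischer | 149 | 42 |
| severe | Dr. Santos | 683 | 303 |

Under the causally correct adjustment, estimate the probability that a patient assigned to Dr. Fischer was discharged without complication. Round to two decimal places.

The imbalance in case severity arose from how patients were allocated, not from anything the surgeon did; and case severity independently affects the outcome. The pooled gap is confounded — condition on case severity.
Standardising Dr. Fischer to the population case severity mix: 0.334·549/684 + 0.334·143/417 + 0.333·42/149 = 0.476.

0.48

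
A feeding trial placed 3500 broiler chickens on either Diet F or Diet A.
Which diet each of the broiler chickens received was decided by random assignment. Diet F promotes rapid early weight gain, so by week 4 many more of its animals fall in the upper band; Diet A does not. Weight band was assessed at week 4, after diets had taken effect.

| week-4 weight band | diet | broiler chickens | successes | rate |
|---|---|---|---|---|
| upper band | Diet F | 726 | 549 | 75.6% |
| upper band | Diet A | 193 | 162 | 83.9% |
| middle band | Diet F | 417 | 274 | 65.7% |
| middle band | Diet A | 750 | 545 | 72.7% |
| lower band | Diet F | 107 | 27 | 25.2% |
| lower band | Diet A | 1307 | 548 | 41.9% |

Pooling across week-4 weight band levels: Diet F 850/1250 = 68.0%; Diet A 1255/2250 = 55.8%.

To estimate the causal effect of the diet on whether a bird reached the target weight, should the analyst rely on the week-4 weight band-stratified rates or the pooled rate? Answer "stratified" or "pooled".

pooled

The week-4 weight band-specific comparison favours Diet A throughout, but the pooled figures favour Diet F. The question is whether to condition on week-4 weight band.
Week-4 weight band here is a post-treatment variable shaped by the diet; conditioning on it would introduce bias rather than remove it. The overall comparison is the causal one.
Pooled: Diet F 68.0% vs Diet A 55.8%; Diet F is higher overall.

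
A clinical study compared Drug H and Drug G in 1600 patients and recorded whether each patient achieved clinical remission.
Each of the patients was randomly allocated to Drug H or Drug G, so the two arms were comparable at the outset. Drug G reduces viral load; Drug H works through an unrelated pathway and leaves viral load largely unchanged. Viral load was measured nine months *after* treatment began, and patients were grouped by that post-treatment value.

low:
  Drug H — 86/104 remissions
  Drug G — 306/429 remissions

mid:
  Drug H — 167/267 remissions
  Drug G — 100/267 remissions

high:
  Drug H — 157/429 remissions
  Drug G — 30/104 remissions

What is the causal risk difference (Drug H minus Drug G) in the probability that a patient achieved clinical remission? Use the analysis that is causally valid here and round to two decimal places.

-0.03

The stratified and pooled comparisons disagree (Drug H wins within each viral load; Drug G wins overall), so the answer turns on the causal role of viral load.
Viral load here is a post-treatment variable shaped by the drug; conditioning on it would introduce bias rather than remove it. The overall comparison is the causal one.
The causal difference is the pooled difference: 0.512 − 0.545 = -0.033.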